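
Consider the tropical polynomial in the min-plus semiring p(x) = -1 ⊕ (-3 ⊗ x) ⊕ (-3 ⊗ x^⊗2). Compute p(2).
p(2) = -1

A tropical monomial a ⊗ x^⊗i evaluates to a + i · x. Evaluating each term at x = 2:
  Term 0 contributes -1 + 0 · 2 = -1
  Term 1 contributes -3 + 1 · 2 = -1
  Term 2 contributes -3 + 2 · 2 = 1
p(2) = ⊕ of these = min[-1, -1, 1] = -1.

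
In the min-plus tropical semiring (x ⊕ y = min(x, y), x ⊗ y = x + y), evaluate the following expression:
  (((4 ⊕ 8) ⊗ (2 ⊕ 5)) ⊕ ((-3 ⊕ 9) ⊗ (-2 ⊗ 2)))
(((4 ⊕ 8) ⊗ (2 ⊕ 5)) ⊕ ((-3 ⊕ 9) ⊗ (-2 ⊗ 2))) = -3

Expand innermost to outermost. Recall ⊕ takes the minimum of its arguments and ⊗ takes their sum. Working out the expression (((4 ⊕ 8) ⊗ (2 ⊕ 5)) ⊕ ((-3 ⊕ 9) ⊗ (-2 ⊗ 2))) gives -3.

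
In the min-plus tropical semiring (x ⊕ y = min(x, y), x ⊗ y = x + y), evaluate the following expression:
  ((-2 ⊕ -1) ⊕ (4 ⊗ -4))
((-2 ⊕ -1) ⊕ (4 ⊗ -4)) = -2

Expand innermost to outermost. Recall ⊕ takes the minimum of its arguments and ⊗ takes their sum. Working out the expression ((-2 ⊕ -1) ⊕ (4 ⊗ -4)) gives -2.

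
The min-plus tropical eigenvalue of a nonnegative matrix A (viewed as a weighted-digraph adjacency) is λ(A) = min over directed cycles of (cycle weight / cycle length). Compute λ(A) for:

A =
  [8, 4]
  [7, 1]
λ(A) = 1

Enumerate directed cycles and compute their means (weight / length). Sample:
  cycle 0 → 0: weight = 8, length = 1, mean = 8/1 ≈ 8.000
  cycle 1 → 1: weight = 1, length = 1, mean = 1/1 ≈ 1.000
  cycle 0 → 1 → 0: weight = 11, length = 2, mean = 11/2 ≈ 5.500
  cycle 1 → 0 → 1: weight = 11, length = 2, mean = 11/2 ≈ 5.500
Minimum mean = 1.000, attained e.g. along the cycle 1 → 1 with weight 1 and length 1. So λ(A) = 1/1 = 1.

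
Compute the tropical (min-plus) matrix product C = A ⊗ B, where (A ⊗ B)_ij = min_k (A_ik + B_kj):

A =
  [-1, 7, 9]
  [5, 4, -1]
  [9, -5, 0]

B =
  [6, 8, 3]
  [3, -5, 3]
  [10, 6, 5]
A ⊗ B =
  [5, 2, 2]
  [7, -1, 4]
  [-2, -10, -2]

Apply the min-plus product entry-by-entry:
  C[0][0] = min over k of (A[0][0] + B[0][0] = -1 + 6 = 5, A[0][1] + B[1][0] = 7 + 3 = 10, A[0][2] + B[2][0] = 9 + 10 = 19) = 5 (attained at k = 0)
  C[0][1] = min over k of (A[0][0] + B[0][1] = -1 + 8 = 7, A[0][1] + B[1][1] = 7 + -5 = 2, A[0][2] + B[2][1] = 9 + 6 = 15) = 2 (attained at k = 1)
  C[0][2] = min over k of (A[0][0] + B[0][2] = -1 + 3 = 2, A[0][1] + B[1][2] = 7 + 3 = 10, A[0][2] + B[2][2] = 9 + 5 = 14) = 2 (attained at k = 0)
  C[1][0] = min over k of (A[1][0] + B[0][0] = 5 + 6 = 11, A[1][1] + B[1][0] = 4 + 3 = 7, A[1][2] + B[2][0] = -1 + 10 = 9) = 7 (attained at k = 1)
  C[1][1] = min over k of (A[1][0] + B[0][1] = 5 + 8 = 13, A[1][1] + B[1][1] = 4 + -5 = -1, A[1][2] + B[2][1] = -1 + 6 = 5) = -1 (attained at k = 1)
  C[1][2] = min over k of (A[1][0] + B[0][2] = 5 + 3 = 8, A[1][1] + B[1][2] = 4 + 3 = 7, A[1][2] + B[2][2] = -1 + 5 = 4) = 4 (attained at k = 2)
  C[2][0] = min over k of (A[2][0] + B[0][0] = 9 + 6 = 15, A[2][1] + B[1][0] = -5 + 3 = -2, A[2][2] + B[2][0] = 0 + 10 = 10) = -2 (attained at k = 1)
  C[2][1] = min over k of (A[2][0] + B[0][1] = 9 + 8 = 17, A[2][1] + B[1][1] = -5 + -5 = -10, A[2][2] + B[2][1] = 0 + 6 = 6) = -10 (attained at k = 1)
  C[2][2] = min over k of (A[2][0] + B[0][2] = 9 + 3 = 12, A[2][1] + B[1][2] = -5 + 3 = -2, A[2][2] + B[2][2] = 0 + 5 = 5) = -2 (attained at k = 1)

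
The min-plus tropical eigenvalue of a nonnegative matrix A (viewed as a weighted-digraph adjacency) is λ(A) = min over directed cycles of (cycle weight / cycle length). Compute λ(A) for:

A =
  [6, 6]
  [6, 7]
λ(A) = 6

Enumerate directed cycles and compute their means (weight / length). Sample:
  cycle 0 → 0: weight = 6, length = 1, mean = 6/1 ≈ 6.000
  cycle 1 → 1: weight = 7, length = 1, mean = 7/1 ≈ 7.000
  cycle 0 → 1 → 0: weight = 12, length = 2, mean = 12/2 ≈ 6.000
  cycle 1 → 0 → 1: weight = 12, length = 2, mean = 12/2 ≈ 6.000
Minimum mean = 6.000, attained e.g. along the cycle 0 → 0 with weight 6 and length 1. So λ(A) = 6/1 = 6.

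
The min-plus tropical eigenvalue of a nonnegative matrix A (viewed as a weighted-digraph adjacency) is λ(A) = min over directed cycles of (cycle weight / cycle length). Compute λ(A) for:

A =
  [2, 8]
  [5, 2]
λ(A) = 2

Enumerate directed cycles and compute their means (weight / length). Sample:
  cycle 0 → 0: weight = 2, length = 1, mean = 2/1 ≈ 2.000
  cycle 1 → 1: weight = 2, length = 1, mean = 2/1 ≈ 2.000
  cycle 0 → 1 → 0: weight = 13, length = 2, mean = 13/2 ≈ 6.500
  cycle 1 → 0 → 1: weight = 13, length = 2, mean = 13/2 ≈ 6.500
Minimum mean = 2.000, attained e.g. along the cycle 0 → 0 with weight 2 and length 1. So λ(A) = 2/1 = 2.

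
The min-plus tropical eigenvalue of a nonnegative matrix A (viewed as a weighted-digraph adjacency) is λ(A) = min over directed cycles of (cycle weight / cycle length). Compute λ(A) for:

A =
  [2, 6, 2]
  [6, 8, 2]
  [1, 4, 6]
λ(A) = 3/2

Enumerate directed cycles and compute their means (weight / length). Sample:
  cycle 0 → 0: weight = 2, length = 1, mean = 2/1 ≈ 2.000
  cycle 1 → 1: weight = 8, length = 1, mean = 8/1 ≈ 8.000
  cycle 2 → 2: weight = 6, length = 1, mean = 6/1 ≈ 6.000
  cycle 0 → 1 → 0: weight = 12, length = 2, mean = 12/2 ≈ 6.000
  cycle 0 → 2 → 0: weight = 3, length = 2, mean = 3/2 ≈ 1.500
  cycle 1 → 0 → 1: weight = 12, length = 2, mean = 12/2 ≈ 6.000
Minimum mean = 1.500, attained e.g. along the cycle 0 → 2 → 0 with weight 3 and length 2. So λ(A) = 3/2 = 3/2.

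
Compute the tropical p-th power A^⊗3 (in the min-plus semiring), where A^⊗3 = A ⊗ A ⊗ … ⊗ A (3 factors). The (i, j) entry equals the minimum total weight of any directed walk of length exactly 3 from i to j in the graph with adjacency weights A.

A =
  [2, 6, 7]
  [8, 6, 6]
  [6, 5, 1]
A^⊗3 =
  [6, 10, 9]
  [12, 12, 8]
  [8, 7, 3]

Each entry (A^⊗3)_ij equals the minimum over all length-3 walks i = v_0 → v_1 → … → v_3 = j of Σ_t A[v_t][v_{t+1}]. For example, for (i, j) = (0, 2) we minimise over 9 possible intermediate vertex sequences; the minimum is 9, attained along the walk 0 → 2 → 2 → 2.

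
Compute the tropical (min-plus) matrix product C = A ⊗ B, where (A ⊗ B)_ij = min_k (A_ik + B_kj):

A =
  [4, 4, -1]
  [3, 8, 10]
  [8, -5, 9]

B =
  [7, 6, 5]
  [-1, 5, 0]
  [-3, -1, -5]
A ⊗ B =
  [-4, -2, -6]
  [7, 9, 5]
  [-6, 0, -5]

Apply the min-plus product entry-by-entry:
  C[0][0] = min over k of (A[0][0] + B[0][0] = 4 + 7 = 11, A[0][1] + B[1][0] = 4 + -1 = 3, A[0][2] + B[2][0] = -1 + -3 = -4) = -4 (attained at k = 2)
  C[0][1] = min over k of (A[0][0] + B[0][1] = 4 + 6 = 10, A[0][1] + B[1][1] = 4 + 5 = 9, A[0][2] + B[2][1] = -1 + -1 = -2) = -2 (attained at k = 2)
  C[0][2] = min over k of (A[0][0] + B[0][2] = 4 + 5 = 9, A[0][1] + B[1][2] = 4 + 0 = 4, A[0][2] + B[2][2] = -1 + -5 = -6) = -6 (attained at k = 2)
  C[1][0] = min over k of (A[1][0] + B[0][0] = 3 + 7 = 10, A[1][1] + B[1][0] = 8 + -1 = 7, A[1][2] + B[2][0] = 10 + -3 = 7) = 7 (attained at k = 1)
  C[1][1] = min over k of (A[1][0] + B[0][1] = 3 + 6 = 9, A[1][1] + B[1][1] = 8 + 5 = 13, A[1][2] + B[2][1] = 10 + -1 = 9) = 9 (attained at k = 0)
  C[1][2] = min over k of (A[1][0] + B[0][2] = 3 + 5 = 8, A[1][1] + B[1][2] = 8 + 0 = 8, A[1][2] + B[2][2] = 10 + -5 = 5) = 5 (attained at k = 2)
  C[2][0] = min over k of (A[2][0] + B[0][0] = 8 + 7 = 15, A[2][1] + B[1][0] = -5 + -1 = -6, A[2][2] + B[2][0] = 9 + -3 = 6) = -6 (attained at k = 1)
  C[2][1] = min over k of (A[2][0] + B[0][1] = 8 + 6 = 14, A[2][1] + B[1][1] = -5 + 5 = 0, A[2][2] + B[2][1] = 9 + -1 = 8) = 0 (attained at k = 1)
  C[2][2] = min over k of (A[2][0] + B[0][2] = 8 + 5 = 13, A[2][1] + B[1][2] = -5 + 0 = -5, A[2][2] + B[2][2] = 9 + -5 = 4) = -5 (attained at k = 1)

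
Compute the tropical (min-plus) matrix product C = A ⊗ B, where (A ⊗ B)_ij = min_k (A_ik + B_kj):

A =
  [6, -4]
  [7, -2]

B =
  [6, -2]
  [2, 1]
A ⊗ B =
  [-2, -3]
  [0, -1]

Apply the min-plus product entry-by-entry:
  C[0][0] = min over k of (A[0][0] + B[0][0] = 6 + 6 = 12, A[0][1] + B[1][0] = -4 + 2 = -2) = -2 (attained at k = 1)
  C[0][1] = min over k of (A[0][0] + B[0][1] = 6 + -2 = 4, A[0][1] + B[1][1] = -4 + 1 = -3) = -3 (attained at k = 1)
  C[1][0] = min over k of (A[1][0] + B[0][0] = 7 + 6 = 13, A[1][1] + B[1][0] = -2 + 2 = 0) = 0 (attained at k = 1)
  C[1][1] = min over k of (A[1][0] + B[0][1] = 7 + -2 = 5, A[1][1] + B[1][1] = -2 + 1 = -1) = -1 (attained at k = 1)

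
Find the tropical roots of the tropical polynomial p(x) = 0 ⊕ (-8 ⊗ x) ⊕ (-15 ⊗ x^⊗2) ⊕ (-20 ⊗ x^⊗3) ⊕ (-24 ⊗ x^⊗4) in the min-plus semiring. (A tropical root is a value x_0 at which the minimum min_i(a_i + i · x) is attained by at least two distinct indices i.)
Roots: {4, 5, 7, 8}

Each tropical root is a break point of the lower envelope of the lines y = a_i + i · x (there are 5 lines, with slopes 0, 1, ..., 4). Only the lines that attain the minimum somewhere contribute to roots; other lines are dominated. Here the surviving (envelope) indices are i = 4, i = 3, i = 2, i = 1, i = 0.
Intersections between consecutive envelope lines give the roots: for adjacent envelope indices i < j the intersection is x = (a_i − a_j) / (j − i). Reading off the sorted break points: {4, 5, 7, 8}.
Verification: at each break x_0, at least two indices attain the minimum of min_i(a_i + i · x_0).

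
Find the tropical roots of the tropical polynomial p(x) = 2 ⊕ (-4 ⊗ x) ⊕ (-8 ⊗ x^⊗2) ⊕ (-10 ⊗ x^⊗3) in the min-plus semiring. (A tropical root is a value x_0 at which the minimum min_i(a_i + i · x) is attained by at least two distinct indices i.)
Roots: {2, 4, 6}

Each tropical root is a break point of the lower envelope of the lines y = a_i + i · x (there are 4 lines, with slopes 0, 1, ..., 3). Only the lines that attain the minimum somewhere contribute to roots; other lines are dominated. Here the surviving (envelope) indices are i = 3, i = 2, i = 1, i = 0.
Intersections between consecutive envelope lines give the roots: for adjacent envelope indices i < j the intersection is x = (a_i − a_j) / (j − i). Reading off the sorted break points: {2, 4, 6}.
Verification: at each break x_0, at least two indices attain the minimum of min_i(a_i + i · x_0).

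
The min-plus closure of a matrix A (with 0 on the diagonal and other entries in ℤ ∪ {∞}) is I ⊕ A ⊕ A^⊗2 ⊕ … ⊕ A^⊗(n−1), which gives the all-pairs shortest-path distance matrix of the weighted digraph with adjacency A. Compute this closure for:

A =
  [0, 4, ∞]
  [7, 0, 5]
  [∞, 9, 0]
Closure =
  [0, 4, 9]
  [7, 0, 5]
  [16, 9, 0]

This is the Floyd-Warshall all-pairs shortest-path computation. For each intermediate vertex k = 0, 1, …, 2, update dist[i][j] ← min(dist[i][j], dist[i][k] + dist[k][j]). The final matrix gives, for each (i, j), the minimum total weight of any directed path from i to j (possibly empty when i = j).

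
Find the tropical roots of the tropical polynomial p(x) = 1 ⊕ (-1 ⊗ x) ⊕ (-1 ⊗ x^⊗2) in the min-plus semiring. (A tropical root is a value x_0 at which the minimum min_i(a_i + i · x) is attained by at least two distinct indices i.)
Roots: {0, 2}

Each tropical root is a break point of the lower envelope of the lines y = a_i + i · x (there are 3 lines, with slopes 0, 1, ..., 2). Only the lines that attain the minimum somewhere contribute to roots; other lines are dominated. Here the surviving (envelope) indices are i = 2, i = 1, i = 0.
Intersections between consecutive envelope lines give the roots: for adjacent envelope indices i < j the intersection is x = (a_i − a_j) / (j − i). Reading off the sorted break points: {0, 2}.
Verification: at each break x_0, at least two indices attain the minimum of min_i(a_i + i · x_0).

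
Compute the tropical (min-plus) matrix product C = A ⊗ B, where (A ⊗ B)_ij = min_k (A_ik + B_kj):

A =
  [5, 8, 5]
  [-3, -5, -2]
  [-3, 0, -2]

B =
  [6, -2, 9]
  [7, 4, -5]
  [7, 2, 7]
A ⊗ B =
  [11, 3, 3]
  [2, -5, -10]
  [3, -5, -5]

Apply the min-plus product entry-by-entry:
  C[0][0] = min over k of (A[0][0] + B[0][0] = 5 + 6 = 11, A[0][1] + B[1][0] = 8 + 7 = 15, A[0][2] + B[2][0] = 5 + 7 = 12) = 11 (attained at k = 0)
  C[0][1] = min over k of (A[0][0] + B[0][1] = 5 + -2 = 3, A[0][1] + B[1][1] = 8 + 4 = 12, A[0][2] + B[2][1] = 5 + 2 = 7) = 3 (attained at k = 0)
  C[0][2] = min over k of (A[0][0] + B[0][2] = 5 + 9 = 14, A[0][1] + B[1][2] = 8 + -5 = 3, A[0][2] + B[2][2] = 5 + 7 = 12) = 3 (attained at k = 1)
  C[1][0] = min over k of (A[1][0] + B[0][0] = -3 + 6 = 3, A[1][1] + B[1][0] = -5 + 7 = 2, A[1][2] + B[2][0] = -2 + 7 = 5) = 2 (attained at k = 1)
  C[1][1] = min over k of (A[1][0] + B[0][1] = -3 + -2 = -5, A[1][1] + B[1][1] = -5 + 4 = -1, A[1][2] + B[2][1] = -2 + 2 = 0) = -5 (attained at k = 0)
  C[1][2] = min over k of (A[1][0] + B[0][2] = -3 + 9 = 6, A[1][1] + B[1][2] = -5 + -5 = -10, A[1][2] + B[2][2] = -2 + 7 = 5) = -10 (attained at k = 1)
  C[2][0] = min over k of (A[2][0] + B[0][0] = -3 + 6 = 3, A[2][1] + B[1][0] = 0 + 7 = 7, A[2][2] + B[2][0] = -2 + 7 = 5) = 3 (attained at k = 0)
  C[2][1] = min over k of (A[2][0] + B[0][1] = -3 + -2 = -5, A[2][1] + B[1][1] = 0 + 4 = 4, A[2][2] + B[2][1] = -2 + 2 = 0) = -5 (attained at k = 0)
  C[2][2] = min over k of (A[2][0] + B[0][2] = -3 + 9 = 6, A[2][1] + B[1][2] = 0 + -5 = -5, A[2][2] + B[2][2] = -2 + 7 = 5) = -5 (attained at k = 1)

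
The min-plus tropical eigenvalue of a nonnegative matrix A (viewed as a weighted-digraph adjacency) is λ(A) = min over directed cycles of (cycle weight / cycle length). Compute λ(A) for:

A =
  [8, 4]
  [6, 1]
λ(A) = 1

Enumerate directed cycles and compute their means (weight / length). Sample:
  cycle 0 → 0: weight = 8, length = 1, mean = 8/1 ≈ 8.000
  cycle 1 → 1: weight = 1, length = 1, mean = 1/1 ≈ 1.000
  cycle 0 → 1 → 0: weight = 10, length = 2, mean = 10/2 ≈ 5.000
  cycle 1 → 0 → 1: weight = 10, length = 2, mean = 10/2 ≈ 5.000
Minimum mean = 1.000, attained e.g. along the cycle 1 → 1 with weight 1 and length 1. So λ(A) = 1/1 = 1.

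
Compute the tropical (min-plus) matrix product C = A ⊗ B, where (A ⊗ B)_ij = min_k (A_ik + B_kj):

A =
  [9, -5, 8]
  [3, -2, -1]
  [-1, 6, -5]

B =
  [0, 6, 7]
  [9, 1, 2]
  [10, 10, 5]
A ⊗ B =
  [4, -4, -3]
  [3, -1, 0]
  [-1, 5, 0]

Apply the min-plus product entry-by-entry:
  C[0][0] = min over k of (A[0][0] + B[0][0] = 9 + 0 = 9, A[0][1] + B[1][0] = -5 + 9 = 4, A[0][2] + B[2][0] = 8 + 10 = 18) = 4 (attained at k = 1)
  C[0][1] = min over k of (A[0][0] + B[0][1] = 9 + 6 = 15, A[0][1] + B[1][1] = -5 + 1 = -4, A[0][2] + B[2][1] = 8 + 10 = 18) = -4 (attained at k = 1)
  C[0][2] = min over k of (A[0][0] + B[0][2] = 9 + 7 = 16, A[0][1] + B[1][2] = -5 + 2 = -3, A[0][2] + B[2][2] = 8 + 5 = 13) = -3 (attained at k = 1)
  C[1][0] = min over k of (A[1][0] + B[0][0] = 3 + 0 = 3, A[1][1] + B[1][0] = -2 + 9 = 7, A[1][2] + B[2][0] = -1 + 10 = 9) = 3 (attained at k = 0)
  C[1][1] = min over k of (A[1][0] + B[0][1] = 3 + 6 = 9, A[1][1] + B[1][1] = -2 + 1 = -1, A[1][2] + B[2][1] = -1 + 10 = 9) = -1 (attained at k = 1)
  C[1][2] = min over k of (A[1][0] + B[0][2] = 3 + 7 = 10, A[1][1] + B[1][2] = -2 + 2 = 0, A[1][2] + B[2][2] = -1 + 5 = 4) = 0 (attained at k = 1)
  C[2][0] = min over k of (A[2][0] + B[0][0] = -1 + 0 = -1, A[2][1] + B[1][0] = 6 + 9 = 15, A[2][2] + B[2][0] = -5 + 10 = 5) = -1 (attained at k = 0)
  C[2][1] = min over k of (A[2][0] + B[0][1] = -1 + 6 = 5, A[2][1] + B[1][1] = 6 + 1 = 7, A[2][2] + B[2][1] = -5 + 10 = 5) = 5 (attained at k = 0)
  C[2][2] = min over k of (A[2][0] + B[0][2] = -1 + 7 = 6, A[2][1] + B[1][2] = 6 + 2 = 8, A[2][2] + B[2][2] = -5 + 5 = 0) = 0 (attained at k = 2)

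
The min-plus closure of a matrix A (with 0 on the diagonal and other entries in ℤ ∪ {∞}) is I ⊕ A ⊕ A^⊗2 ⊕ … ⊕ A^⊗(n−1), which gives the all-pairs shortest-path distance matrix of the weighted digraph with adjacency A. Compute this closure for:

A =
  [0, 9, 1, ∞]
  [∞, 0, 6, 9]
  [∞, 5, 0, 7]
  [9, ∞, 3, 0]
Closure =
  [0, 6, 1, 8]
  [18, 0, 6, 9]
  [16, 5, 0, 7]
  [9, 8, 3, 0]

This is the Floyd-Warshall all-pairs shortest-path computation. For each intermediate vertex k = 0, 1, …, 3, update dist[i][j] ← min(dist[i][j], dist[i][k] + dist[k][j]). The final matrix gives, for each (i, j), the minimum total weight of any directed path from i to j (possibly empty when i = j).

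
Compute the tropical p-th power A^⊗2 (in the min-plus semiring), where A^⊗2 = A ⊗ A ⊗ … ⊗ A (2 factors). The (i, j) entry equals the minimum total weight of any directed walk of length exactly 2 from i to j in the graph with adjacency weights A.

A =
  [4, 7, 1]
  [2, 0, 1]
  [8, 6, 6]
A^⊗2 =
  [8, 7, 5]
  [2, 0, 1]
  [8, 6, 7]

Each entry (A^⊗2)_ij equals the minimum over all length-2 walks i = v_0 → v_1 → … → v_2 = j of Σ_t A[v_t][v_{t+1}]. For example, for (i, j) = (0, 2) we minimise over 3 possible intermediate vertex sequences; the minimum is 5, attained along the walk 0 → 0 → 2.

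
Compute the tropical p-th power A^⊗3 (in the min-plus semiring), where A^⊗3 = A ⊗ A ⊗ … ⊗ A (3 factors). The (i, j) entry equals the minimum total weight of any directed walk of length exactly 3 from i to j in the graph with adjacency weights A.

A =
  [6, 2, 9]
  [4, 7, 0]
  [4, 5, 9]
A^⊗3 =
  [6, 7, 8]
  [9, 6, 5]
  [9, 10, 6]

Each entry (A^⊗3)_ij equals the minimum over all length-3 walks i = v_0 → v_1 → … → v_3 = j of Σ_t A[v_t][v_{t+1}]. For example, for (i, j) = (0, 2) we minimise over 9 possible intermediate vertex sequences; the minimum is 8, attained along the walk 0 → 0 → 1 → 2.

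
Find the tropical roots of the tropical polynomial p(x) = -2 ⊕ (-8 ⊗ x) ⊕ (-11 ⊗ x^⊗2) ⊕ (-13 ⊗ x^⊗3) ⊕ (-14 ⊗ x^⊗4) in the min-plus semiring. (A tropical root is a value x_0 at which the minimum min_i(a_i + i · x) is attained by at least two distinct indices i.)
Roots: {1, 2, 3, 6}

Each tropical root is a break point of the lower envelope of the lines y = a_i + i · x (there are 5 lines, with slopes 0, 1, ..., 4). Only the lines that attain the minimum somewhere contribute to roots; other lines are dominated. Here the surviving (envelope) indices are i = 4, i = 3, i = 2, i = 1, i = 0.
Intersections between consecutive envelope lines give the roots: for adjacent envelope indices i < j the intersection is x = (a_i − a_j) / (j − i). Reading off the sorted break points: {1, 2, 3, 6}.
Verification: at each break x_0, at least two indices attain the minimum of min_i(a_i + i · x_0).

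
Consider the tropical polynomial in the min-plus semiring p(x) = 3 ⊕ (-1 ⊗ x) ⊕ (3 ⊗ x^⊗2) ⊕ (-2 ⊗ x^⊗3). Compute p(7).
p(7) = 3

A tropical monomial a ⊗ x^⊗i evaluates to a + i · x. Evaluating each term at x = 7:
  Term 0 contributes 3 + 0 · 7 = 3
  Term 1 contributes -1 + 1 · 7 = 6
  Term 2 contributes 3 + 2 · 7 = 17
  Term 3 contributes -2 + 3 · 7 = 19
p(7) = ⊕ of these = min[3, 6, 17, 19] = 3.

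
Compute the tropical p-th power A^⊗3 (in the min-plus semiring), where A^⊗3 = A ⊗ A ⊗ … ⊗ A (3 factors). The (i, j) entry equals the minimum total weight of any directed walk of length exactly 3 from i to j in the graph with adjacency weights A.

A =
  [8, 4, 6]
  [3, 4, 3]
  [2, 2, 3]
A^⊗3 =
  [9, 9, 10]
  [8, 8, 8]
  [7, 7, 8]

Each entry (A^⊗3)_ij equals the minimum over all length-3 walks i = v_0 → v_1 → … → v_3 = j of Σ_t A[v_t][v_{t+1}]. For example, for (i, j) = (0, 2) we minimise over 9 possible intermediate vertex sequences; the minimum is 10, attained along the walk 0 → 1 → 2 → 2.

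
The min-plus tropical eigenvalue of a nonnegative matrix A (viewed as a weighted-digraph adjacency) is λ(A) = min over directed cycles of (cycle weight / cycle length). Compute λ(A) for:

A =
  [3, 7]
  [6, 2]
λ(A) = 2

Enumerate directed cycles and compute their means (weight / length). Sample:
  cycle 0 → 0: weight = 3, length = 1, mean = 3/1 ≈ 3.000
  cycle 1 → 1: weight = 2, length = 1, mean = 2/1 ≈ 2.000
  cycle 0 → 1 → 0: weight = 13, length = 2, mean = 13/2 ≈ 6.500
  cycle 1 → 0 → 1: weight = 13, length = 2, mean = 13/2 ≈ 6.500
Minimum mean = 2.000, attained e.g. along the cycle 1 → 1 with weight 2 and length 1. So λ(A) = 2/1 = 2.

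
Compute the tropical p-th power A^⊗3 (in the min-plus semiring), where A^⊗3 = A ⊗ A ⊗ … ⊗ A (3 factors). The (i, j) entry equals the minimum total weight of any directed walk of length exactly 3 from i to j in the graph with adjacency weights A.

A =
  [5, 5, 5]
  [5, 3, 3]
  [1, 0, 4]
A^⊗3 =
  [9, 8, 8]
  [7, 6, 6]
  [4, 3, 6]

Each entry (A^⊗3)_ij equals the minimum over all length-3 walks i = v_0 → v_1 → … → v_3 = j of Σ_t A[v_t][v_{t+1}]. For example, for (i, j) = (0, 2) we minimise over 9 possible intermediate vertex sequences; the minimum is 8, attained along the walk 0 → 2 → 1 → 2.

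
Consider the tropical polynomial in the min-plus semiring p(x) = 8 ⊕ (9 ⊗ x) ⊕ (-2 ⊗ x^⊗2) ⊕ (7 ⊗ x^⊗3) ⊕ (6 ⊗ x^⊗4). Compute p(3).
p(3) = 4

A tropical monomial a ⊗ x^⊗i evaluates to a + i · x. Evaluating each term at x = 3:
  Term 0 contributes 8 + 0 · 3 = 8
  Term 1 contributes 9 + 1 · 3 = 12
  Term 2 contributes -2 + 2 · 3 = 4
  Term 3 contributes 7 + 3 · 3 = 16
  Term 4 contributes 6 + 4 · 3 = 18
p(3) = ⊕ of these = min[8, 12, 4, 16, 18] = 4.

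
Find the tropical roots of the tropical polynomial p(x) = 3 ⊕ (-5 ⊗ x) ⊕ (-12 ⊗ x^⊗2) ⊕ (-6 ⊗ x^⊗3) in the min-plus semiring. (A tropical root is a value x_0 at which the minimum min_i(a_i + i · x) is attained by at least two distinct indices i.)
Roots: {-6, 7, 8}

Each tropical root is a break point of the lower envelope of the lines y = a_i + i · x (there are 4 lines, with slopes 0, 1, ..., 3). Only the lines that attain the minimum somewhere contribute to roots; other lines are dominated. Here the surviving (envelope) indices are i = 3, i = 2, i = 1, i = 0.
Intersections between consecutive envelope lines give the roots: for adjacent envelope indices i < j the intersection is x = (a_i − a_j) / (j − i). Reading off the sorted break points: {-6, 7, 8}.
Verification: at each break x_0, at least two indices attain the minimum of min_i(a_i + i · x_0).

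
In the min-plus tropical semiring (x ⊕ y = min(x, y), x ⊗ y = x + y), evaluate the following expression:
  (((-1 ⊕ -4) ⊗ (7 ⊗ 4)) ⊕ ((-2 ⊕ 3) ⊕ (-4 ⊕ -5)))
(((-1 ⊕ -4) ⊗ (7 ⊗ 4)) ⊕ ((-2 ⊕ 3) ⊕ (-4 ⊕ -5))) = -5

Expand innermost to outermost. Recall ⊕ takes the minimum of its arguments and ⊗ takes their sum. Working out the expression (((-1 ⊕ -4) ⊗ (7 ⊗ 4)) ⊕ ((-2 ⊕ 3) ⊕ (-4 ⊕ -5))) gives -5.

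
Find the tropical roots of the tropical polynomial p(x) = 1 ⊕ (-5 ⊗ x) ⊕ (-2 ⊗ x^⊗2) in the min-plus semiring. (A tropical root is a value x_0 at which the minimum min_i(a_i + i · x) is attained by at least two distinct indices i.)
Roots: {-3, 6}

Each tropical root is a break point of the lower envelope of the lines y = a_i + i · x (there are 3 lines, with slopes 0, 1, ..., 2). Only the lines that attain the minimum somewhere contribute to roots; other lines are dominated. Here the surviving (envelope) indices are i = 2, i = 1, i = 0.
Intersections between consecutive envelope lines give the roots: for adjacent envelope indices i < j the intersection is x = (a_i − a_j) / (j − i). Reading off the sorted break points: {-3, 6}.
Verification: at each break x_0, at least two indices attain the minimum of min_i(a_i + i · x_0).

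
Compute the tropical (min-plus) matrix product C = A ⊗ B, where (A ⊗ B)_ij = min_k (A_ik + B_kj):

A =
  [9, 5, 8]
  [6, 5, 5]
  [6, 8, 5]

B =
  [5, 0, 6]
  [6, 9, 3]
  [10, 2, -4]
A ⊗ B =
  [11, 9, 4]
  [11, 6, 1]
  [11, 6, 1]

Apply the min-plus product entry-by-entry:
  C[0][0] = min over k of (A[0][0] + B[0][0] = 9 + 5 = 14, A[0][1] + B[1][0] = 5 + 6 = 11, A[0][2] + B[2][0] = 8 + 10 = 18) = 11 (attained at k = 1)
  C[0][1] = min over k of (A[0][0] + B[0][1] = 9 + 0 = 9, A[0][1] + B[1][1] = 5 + 9 = 14, A[0][2] + B[2][1] = 8 + 2 = 10) = 9 (attained at k = 0)
  C[0][2] = min over k of (A[0][0] + B[0][2] = 9 + 6 = 15, A[0][1] + B[1][2] = 5 + 3 = 8, A[0][2] + B[2][2] = 8 + -4 = 4) = 4 (attained at k = 2)
  C[1][0] = min over k of (A[1][0] + B[0][0] = 6 + 5 = 11, A[1][1] + B[1][0] = 5 + 6 = 11, A[1][2] + B[2][0] = 5 + 10 = 15) = 11 (attained at k = 0)
  C[1][1] = min over k of (A[1][0] + B[0][1] = 6 + 0 = 6, A[1][1] + B[1][1] = 5 + 9 = 14, A[1][2] + B[2][1] = 5 + 2 = 7) = 6 (attained at k = 0)
  C[1][2] = min over k of (A[1][0] + B[0][2] = 6 + 6 = 12, A[1][1] + B[1][2] = 5 + 3 = 8, A[1][2] + B[2][2] = 5 + -4 = 1) = 1 (attained at k = 2)
  C[2][0] = min over k of (A[2][0] + B[0][0] = 6 + 5 = 11, A[2][1] + B[1][0] = 8 + 6 = 14, A[2][2] + B[2][0] = 5 + 10 = 15) = 11 (attained at k = 0)
  C[2][1] = min over k of (A[2][0] + B[0][1] = 6 + 0 = 6, A[2][1] + B[1][1] = 8 + 9 = 17, A[2][2] + B[2][1] = 5 + 2 = 7) = 6 (attained at k = 0)
  C[2][2] = min over k of (A[2][0] + B[0][2] = 6 + 6 = 12, A[2][1] + B[1][2] = 8 + 3 = 11, A[2][2] + B[2][2] = 5 + -4 = 1) = 1 (attained at k = 2)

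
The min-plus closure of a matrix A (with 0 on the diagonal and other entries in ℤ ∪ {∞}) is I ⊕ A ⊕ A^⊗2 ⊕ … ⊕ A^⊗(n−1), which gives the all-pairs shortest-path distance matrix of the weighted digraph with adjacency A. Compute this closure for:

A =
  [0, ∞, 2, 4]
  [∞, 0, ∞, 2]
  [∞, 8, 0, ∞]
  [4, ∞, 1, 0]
Closure =
  [0, 10, 2, 4]
  [6, 0, 3, 2]
  [14, 8, 0, 10]
  [4, 9, 1, 0]

This is the Floyd-Warshall all-pairs shortest-path computation. For each intermediate vertex k = 0, 1, …, 3, update dist[i][j] ← min(dist[i][j], dist[i][k] + dist[k][j]). The final matrix gives, for each (i, j), the minimum total weight of any directed path from i to j (possibly empty when i = j).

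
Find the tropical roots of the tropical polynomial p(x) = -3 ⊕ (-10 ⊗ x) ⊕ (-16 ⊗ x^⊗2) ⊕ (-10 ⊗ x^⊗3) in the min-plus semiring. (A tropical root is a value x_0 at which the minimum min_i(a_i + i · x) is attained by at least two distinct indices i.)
Roots: {-6, 6, 7}

Each tropical root is a break point of the lower envelope of the lines y = a_i + i · x (there are 4 lines, with slopes 0, 1, ..., 3). Only the lines that attain the minimum somewhere contribute to roots; other lines are dominated. Here the surviving (envelope) indices are i = 3, i = 2, i = 1, i = 0.
Intersections between consecutive envelope lines give the roots: for adjacent envelope indices i < j the intersection is x = (a_i − a_j) / (j − i). Reading off the sorted break points: {-6, 6, 7}.
Verification: at each break x_0, at least two indices attain the minimum of min_i(a_i + i · x_0).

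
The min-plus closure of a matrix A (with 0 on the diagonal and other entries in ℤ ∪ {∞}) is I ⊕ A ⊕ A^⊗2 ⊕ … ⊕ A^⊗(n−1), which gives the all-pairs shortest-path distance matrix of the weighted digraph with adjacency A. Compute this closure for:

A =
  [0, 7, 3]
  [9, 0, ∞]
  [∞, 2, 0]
Closure =
  [0, 5, 3]
  [9, 0, 12]
  [11, 2, 0]

This is the Floyd-Warshall all-pairs shortest-path computation. For each intermediate vertex k = 0, 1, …, 2, update dist[i][j] ← min(dist[i][j], dist[i][k] + dist[k][j]). The final matrix gives, for each (i, j), the minimum total weight of any directed path from i to j (possibly empty when i = j).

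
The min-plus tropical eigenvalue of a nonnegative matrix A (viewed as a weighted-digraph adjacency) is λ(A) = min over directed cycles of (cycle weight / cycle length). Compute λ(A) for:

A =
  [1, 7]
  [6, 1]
λ(A) = 1

Enumerate directed cycles and compute their means (weight / length). Sample:
  cycle 0 → 0: weight = 1, length = 1, mean = 1/1 ≈ 1.000
  cycle 1 → 1: weight = 1, length = 1, mean = 1/1 ≈ 1.000
  cycle 0 → 1 → 0: weight = 13, length = 2, mean = 13/2 ≈ 6.500
  cycle 1 → 0 → 1: weight = 13, length = 2, mean = 13/2 ≈ 6.500
Minimum mean = 1.000, attained e.g. along the cycle 0 → 0 with weight 1 and length 1. So λ(A) = 1/1 = 1.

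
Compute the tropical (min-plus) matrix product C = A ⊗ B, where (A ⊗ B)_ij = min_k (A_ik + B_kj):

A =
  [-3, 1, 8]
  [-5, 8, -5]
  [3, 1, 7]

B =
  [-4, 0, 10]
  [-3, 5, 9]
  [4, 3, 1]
A ⊗ B =
  [-7, -3, 7]
  [-9, -5, -4]
  [-2, 3, 8]

Apply the min-plus product entry-by-entry:
  C[0][0] = min over k of (A[0][0] + B[0][0] = -3 + -4 = -7, A[0][1] + B[1][0] = 1 + -3 = -2, A[0][2] + B[2][0] = 8 + 4 = 12) = -7 (attained at k = 0)
  C[0][1] = min over k of (A[0][0] + B[0][1] = -3 + 0 = -3, A[0][1] + B[1][1] = 1 + 5 = 6, A[0][2] + B[2][1] = 8 + 3 = 11) = -3 (attained at k = 0)
  C[0][2] = min over k of (A[0][0] + B[0][2] = -3 + 10 = 7, A[0][1] + B[1][2] = 1 + 9 = 10, A[0][2] + B[2][2] = 8 + 1 = 9) = 7 (attained at k = 0)
  C[1][0] = min over k of (A[1][0] + B[0][0] = -5 + -4 = -9, A[1][1] + B[1][0] = 8 + -3 = 5, A[1][2] + B[2][0] = -5 + 4 = -1) = -9 (attained at k = 0)
  C[1][1] = min over k of (A[1][0] + B[0][1] = -5 + 0 = -5, A[1][1] + B[1][1] = 8 + 5 = 13, A[1][2] + B[2][1] = -5 + 3 = -2) = -5 (attained at k = 0)
  C[1][2] = min over k of (A[1][0] + B[0][2] = -5 + 10 = 5, A[1][1] + B[1][2] = 8 + 9 = 17, A[1][2] + B[2][2] = -5 + 1 = -4) = -4 (attained at k = 2)
  C[2][0] = min over k of (A[2][0] + B[0][0] = 3 + -4 = -1, A[2][1] + B[1][0] = 1 + -3 = -2, A[2][2] + B[2][0] = 7 + 4 = 11) = -2 (attained at k = 1)
  C[2][1] = min over k of (A[2][0] + B[0][1] = 3 + 0 = 3, A[2][1] + B[1][1] = 1 + 5 = 6, A[2][2] + B[2][1] = 7 + 3 = 10) = 3 (attained at k = 0)
  C[2][2] = min over k of (A[2][0] + B[0][2] = 3 + 10 = 13, A[2][1] + B[1][2] = 1 + 9 = 10, A[2][2] + B[2][2] = 7 + 1 = 8) = 8 (attained at k = 2)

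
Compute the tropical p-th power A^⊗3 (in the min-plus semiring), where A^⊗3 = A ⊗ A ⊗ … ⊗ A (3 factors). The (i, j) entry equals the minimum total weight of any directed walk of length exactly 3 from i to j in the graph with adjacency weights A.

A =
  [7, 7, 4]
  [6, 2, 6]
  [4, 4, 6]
A^⊗3 =
  [14, 10, 12]
  [10, 6, 10]
  [12, 8, 12]

Each entry (A^⊗3)_ij equals the minimum over all length-3 walks i = v_0 → v_1 → … → v_3 = j of Σ_t A[v_t][v_{t+1}]. For example, for (i, j) = (0, 2) we minimise over 9 possible intermediate vertex sequences; the minimum is 12, attained along the walk 0 → 2 → 0 → 2.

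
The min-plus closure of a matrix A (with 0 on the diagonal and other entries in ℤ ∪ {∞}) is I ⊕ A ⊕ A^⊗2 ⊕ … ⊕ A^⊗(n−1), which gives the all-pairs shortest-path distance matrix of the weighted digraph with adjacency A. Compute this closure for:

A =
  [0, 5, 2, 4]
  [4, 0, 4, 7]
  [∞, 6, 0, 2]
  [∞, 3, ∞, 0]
Closure =
  [0, 5, 2, 4]
  [4, 0, 4, 6]
  [9, 5, 0, 2]
  [7, 3, 7, 0]

This is the Floyd-Warshall all-pairs shortest-path computation. For each intermediate vertex k = 0, 1, …, 3, update dist[i][j] ← min(dist[i][j], dist[i][k] + dist[k][j]). The final matrix gives, for each (i, j), the minimum total weight of any directed path from i to j (possibly empty when i = j).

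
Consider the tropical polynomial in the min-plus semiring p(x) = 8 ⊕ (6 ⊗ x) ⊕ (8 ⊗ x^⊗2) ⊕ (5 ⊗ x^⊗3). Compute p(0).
p(0) = 5

A tropical monomial a ⊗ x^⊗i evaluates to a + i · x. Evaluating each term at x = 0:
  Term 0 contributes 8 + 0 · 0 = 8
  Term 1 contributes 6 + 1 · 0 = 6
  Term 2 contributes 8 + 2 · 0 = 8
  Term 3 contributes 5 + 3 · 0 = 5
p(0) = ⊕ of these = min[8, 6, 8, 5] = 5.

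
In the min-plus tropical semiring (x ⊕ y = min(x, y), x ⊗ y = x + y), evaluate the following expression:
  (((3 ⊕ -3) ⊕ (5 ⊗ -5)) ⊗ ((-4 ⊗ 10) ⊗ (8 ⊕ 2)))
(((3 ⊕ -3) ⊕ (5 ⊗ -5)) ⊗ ((-4 ⊗ 10) ⊗ (8 ⊕ 2))) = 5

Expand innermost to outermost. Recall ⊕ takes the minimum of its arguments and ⊗ takes their sum. Working out the expression (((3 ⊕ -3) ⊕ (5 ⊗ -5)) ⊗ ((-4 ⊗ 10) ⊗ (8 ⊕ 2))) gives 5.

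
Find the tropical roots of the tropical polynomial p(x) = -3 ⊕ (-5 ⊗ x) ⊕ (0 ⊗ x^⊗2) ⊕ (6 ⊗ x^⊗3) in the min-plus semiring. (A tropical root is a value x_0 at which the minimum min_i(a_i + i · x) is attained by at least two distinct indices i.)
Roots: {-6, -5, 2}

Each tropical root is a break point of the lower envelope of the lines y = a_i + i · x (there are 4 lines, with slopes 0, 1, ..., 3). Only the lines that attain the minimum somewhere contribute to roots; other lines are dominated. Here the surviving (envelope) indices are i = 3, i = 2, i = 1, i = 0.
Intersections between consecutive envelope lines give the roots: for adjacent envelope indices i < j the intersection is x = (a_i − a_j) / (j − i). Reading off the sorted break points: {-6, -5, 2}.
Verification: at each break x_0, at least two indices attain the minimum of min_i(a_i + i · x_0).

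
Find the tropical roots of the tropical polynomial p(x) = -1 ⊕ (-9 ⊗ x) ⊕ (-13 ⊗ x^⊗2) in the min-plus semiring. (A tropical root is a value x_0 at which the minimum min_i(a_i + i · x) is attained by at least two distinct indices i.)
Roots: {4, 8}

Each tropical root is a break point of the lower envelope of the lines y = a_i + i · x (there are 3 lines, with slopes 0, 1, ..., 2). Only the lines that attain the minimum somewhere contribute to roots; other lines are dominated. Here the surviving (envelope) indices are i = 2, i = 1, i = 0.
Intersections between consecutive envelope lines give the roots: for adjacent envelope indices i < j the intersection is x = (a_i − a_j) / (j − i). Reading off the sorted break points: {4, 8}.
Verification: at each break x_0, at least two indices attain the minimum of min_i(a_i + i · x_0).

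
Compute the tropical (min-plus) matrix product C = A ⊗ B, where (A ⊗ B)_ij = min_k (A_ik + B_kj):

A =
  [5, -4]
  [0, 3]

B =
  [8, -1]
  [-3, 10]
A ⊗ B =
  [-7, 4]
  [0, -1]

Apply the min-plus product entry-by-entry:
  C[0][0] = min over k of (A[0][0] + B[0][0] = 5 + 8 = 13, A[0][1] + B[1][0] = -4 + -3 = -7) = -7 (attained at k = 1)
  C[0][1] = min over k of (A[0][0] + B[0][1] = 5 + -1 = 4, A[0][1] + B[1][1] = -4 + 10 = 6) = 4 (attained at k = 0)
  C[1][0] = min over k of (A[1][0] + B[0][0] = 0 + 8 = 8, A[1][1] + B[1][0] = 3 + -3 = 0) = 0 (attained at k = 1)
  C[1][1] = min over k of (A[1][0] + B[0][1] = 0 + -1 = -1, A[1][1] + B[1][1] = 3 + 10 = 13) = -1 (attained at k = 0)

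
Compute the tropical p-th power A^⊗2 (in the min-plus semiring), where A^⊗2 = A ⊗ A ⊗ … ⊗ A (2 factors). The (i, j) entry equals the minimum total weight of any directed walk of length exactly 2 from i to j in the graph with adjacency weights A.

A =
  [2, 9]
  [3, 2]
A^⊗2 =
  [4, 11]
  [5, 4]

Each entry (A^⊗2)_ij equals the minimum over all length-2 walks i = v_0 → v_1 → … → v_2 = j of Σ_t A[v_t][v_{t+1}]. For example, for (i, j) = (0, 1) we minimise over 2 possible intermediate vertex sequences; the minimum is 11, attained along the walk 0 → 0 → 1.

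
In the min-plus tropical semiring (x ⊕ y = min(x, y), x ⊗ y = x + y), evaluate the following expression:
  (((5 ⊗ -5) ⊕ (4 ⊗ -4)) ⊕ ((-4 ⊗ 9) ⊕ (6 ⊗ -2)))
(((5 ⊗ -5) ⊕ (4 ⊗ -4)) ⊕ ((-4 ⊗ 9) ⊕ (6 ⊗ -2))) = 0

Expand innermost to outermost. Recall ⊕ takes the minimum of its arguments and ⊗ takes their sum. Working out the expression (((5 ⊗ -5) ⊕ (4 ⊗ -4)) ⊕ ((-4 ⊗ 9) ⊕ (6 ⊗ -2))) gives 0.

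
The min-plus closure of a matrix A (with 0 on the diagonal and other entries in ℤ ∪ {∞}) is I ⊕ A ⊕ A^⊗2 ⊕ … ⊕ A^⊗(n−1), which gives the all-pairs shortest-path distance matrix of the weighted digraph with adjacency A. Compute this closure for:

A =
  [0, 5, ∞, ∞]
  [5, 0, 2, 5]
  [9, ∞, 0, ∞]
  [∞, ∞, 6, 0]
Closure =
  [0, 5, 7, 10]
  [5, 0, 2, 5]
  [9, 14, 0, 19]
  [15, 20, 6, 0]

This is the Floyd-Warshall all-pairs shortest-path computation. For each intermediate vertex k = 0, 1, …, 3, update dist[i][j] ← min(dist[i][j], dist[i][k] + dist[k][j]). The final matrix gives, for each (i, j), the minimum total weight of any directed path from i to j (possibly empty when i = j).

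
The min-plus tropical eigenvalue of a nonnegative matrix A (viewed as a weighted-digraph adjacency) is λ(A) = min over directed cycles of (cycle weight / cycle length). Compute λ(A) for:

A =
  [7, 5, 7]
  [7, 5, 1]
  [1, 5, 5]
λ(A) = 7/3

Enumerate directed cycles and compute their means (weight / length). Sample:
  cycle 0 → 0: weight = 7, length = 1, mean = 7/1 ≈ 7.000
  cycle 1 → 1: weight = 5, length = 1, mean = 5/1 ≈ 5.000
  cycle 2 → 2: weight = 5, length = 1, mean = 5/1 ≈ 5.000
  cycle 0 → 1 → 0: weight = 12, length = 2, mean = 12/2 ≈ 6.000
  cycle 0 → 2 → 0: weight = 8, length = 2, mean = 8/2 ≈ 4.000
  cycle 1 → 0 → 1: weight = 12, length = 2, mean = 12/2 ≈ 6.000
Minimum mean = 2.333, attained e.g. along the cycle 0 → 1 → 2 → 0 with weight 7 and length 3. So λ(A) = 7/3 = 7/3.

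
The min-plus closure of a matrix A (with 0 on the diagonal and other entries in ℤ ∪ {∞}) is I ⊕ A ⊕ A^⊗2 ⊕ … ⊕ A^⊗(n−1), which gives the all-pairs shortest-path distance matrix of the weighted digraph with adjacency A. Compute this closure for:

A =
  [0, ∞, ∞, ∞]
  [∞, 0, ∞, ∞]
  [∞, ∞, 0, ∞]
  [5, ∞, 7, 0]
Closure =
  [0, ∞, ∞, ∞]
  [∞, 0, ∞, ∞]
  [∞, ∞, 0, ∞]
  [5, ∞, 7, 0]

This is the Floyd-Warshall all-pairs shortest-path computation. For each intermediate vertex k = 0, 1, …, 3, update dist[i][j] ← min(dist[i][j], dist[i][k] + dist[k][j]). The final matrix gives, for each (i, j), the minimum total weight of any directed path from i to j (possibly empty when i = j).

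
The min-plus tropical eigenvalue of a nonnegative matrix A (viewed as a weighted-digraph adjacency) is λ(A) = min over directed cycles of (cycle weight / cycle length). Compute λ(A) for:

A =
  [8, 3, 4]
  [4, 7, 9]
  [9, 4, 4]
λ(A) = 7/2

Enumerate directed cycles and compute their means (weight / length). Sample:
  cycle 0 → 0: weight = 8, length = 1, mean = 8/1 ≈ 8.000
  cycle 1 → 1: weight = 7, length = 1, mean = 7/1 ≈ 7.000
  cycle 2 → 2: weight = 4, length = 1, mean = 4/1 ≈ 4.000
  cycle 0 → 1 → 0: weight = 7, length = 2, mean = 7/2 ≈ 3.500
  cycle 0 → 2 → 0: weight = 13, length = 2, mean = 13/2 ≈ 6.500
  cycle 1 → 0 → 1: weight = 7, length = 2, mean = 7/2 ≈ 3.500
Minimum mean = 3.500, attained e.g. along the cycle 0 → 1 → 0 with weight 7 and length 2. So λ(A) = 7/2 = 7/2.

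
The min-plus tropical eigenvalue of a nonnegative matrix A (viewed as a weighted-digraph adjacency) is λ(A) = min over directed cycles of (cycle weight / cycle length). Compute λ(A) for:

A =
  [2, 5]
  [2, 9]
λ(A) = 2

Enumerate directed cycles and compute their means (weight / length). Sample:
  cycle 0 → 0: weight = 2, length = 1, mean = 2/1 ≈ 2.000
  cycle 1 → 1: weight = 9, length = 1, mean = 9/1 ≈ 9.000
  cycle 0 → 1 → 0: weight = 7, length = 2, mean = 7/2 ≈ 3.500
  cycle 1 → 0 → 1: weight = 7, length = 2, mean = 7/2 ≈ 3.500
Minimum mean = 2.000, attained e.g. along the cycle 0 → 0 with weight 2 and length 1. So λ(A) = 2/1 = 2.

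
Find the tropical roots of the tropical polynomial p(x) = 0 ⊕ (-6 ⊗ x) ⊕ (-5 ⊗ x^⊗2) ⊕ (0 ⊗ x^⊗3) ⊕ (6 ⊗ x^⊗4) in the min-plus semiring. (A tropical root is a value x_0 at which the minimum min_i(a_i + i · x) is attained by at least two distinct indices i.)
Roots: {-6, -5, -1, 6}

Each tropical root is a break point of the lower envelope of the lines y = a_i + i · x (there are 5 lines, with slopes 0, 1, ..., 4). Only the lines that attain the minimum somewhere contribute to roots; other lines are dominated. Here the surviving (envelope) indices are i = 4, i = 3, i = 2, i = 1, i = 0.
Intersections between consecutive envelope lines give the roots: for adjacent envelope indices i < j the intersection is x = (a_i − a_j) / (j − i). Reading off the sorted break points: {-6, -5, -1, 6}.
Verification: at each break x_0, at least two indices attain the minimum of min_i(a_i + i · x_0).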